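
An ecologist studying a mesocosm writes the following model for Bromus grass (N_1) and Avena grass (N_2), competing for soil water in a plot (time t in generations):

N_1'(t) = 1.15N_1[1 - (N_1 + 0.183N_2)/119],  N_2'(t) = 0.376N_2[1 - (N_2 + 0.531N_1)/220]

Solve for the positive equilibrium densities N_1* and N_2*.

Setting both brackets to zero gives the nullclines N_1 + 0.183N_2 = 119 and 0.531N_1 + N_2 = 220.
Substituting N_2 = 220 - 0.531N_1 into the first: N_1(1 - 0.183·0.531) = 119 - 0.183·220.
So N_1* = 78.7/0.903 = 87.2, and then N_2* = 220 - 0.531·87.2 = 174.

N_1* ≈ 87.2, N_2* ≈ 174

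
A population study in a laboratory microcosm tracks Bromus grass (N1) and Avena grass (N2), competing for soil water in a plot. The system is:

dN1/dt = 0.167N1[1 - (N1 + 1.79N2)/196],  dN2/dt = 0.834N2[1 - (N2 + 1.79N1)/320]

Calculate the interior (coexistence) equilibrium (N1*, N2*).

N1* ≈ 171, N2* ≈ 14

Setting both brackets to zero gives the nullclines N1 + 1.79N2 = 196 and 1.79N1 + N2 = 320.
Substituting N2 = 320 - 1.79N1 into the first: N1(1 - 1.79·1.79) = 196 - 1.79·320.
So N1* = -377/-2.2 = 171, and then N2* = 320 - 1.79·171 = 14.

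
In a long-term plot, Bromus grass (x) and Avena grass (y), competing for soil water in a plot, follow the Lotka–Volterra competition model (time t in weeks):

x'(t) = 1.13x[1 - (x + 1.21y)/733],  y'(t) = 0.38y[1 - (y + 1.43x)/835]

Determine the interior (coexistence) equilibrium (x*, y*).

x* ≈ 380, y* ≈ 292

Setting both brackets to zero gives the nullclines x + 1.21y = 733 and 1.43x + y = 835.
Substituting y = 835 - 1.43x into the first: x(1 - 1.21·1.43) = 733 - 1.21·835.
So x* = -277/-0.73 = 380, and then y* = 835 - 1.43·380 = 292.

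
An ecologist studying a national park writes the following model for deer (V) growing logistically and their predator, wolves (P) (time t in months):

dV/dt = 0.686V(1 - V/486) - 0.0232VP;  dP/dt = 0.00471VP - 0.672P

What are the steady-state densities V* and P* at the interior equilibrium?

V* ≈ 143, P* ≈ 20.9

From dP/dt = 0 with P > 0: 0.00471V* = 0.672, so V* = 143.
Substitute into dV/dt = 0: 0.686(1 - 143/486) = 0.0232P*.
The bracket is 0.706, giving P* = 0.485/0.0232 = 20.9.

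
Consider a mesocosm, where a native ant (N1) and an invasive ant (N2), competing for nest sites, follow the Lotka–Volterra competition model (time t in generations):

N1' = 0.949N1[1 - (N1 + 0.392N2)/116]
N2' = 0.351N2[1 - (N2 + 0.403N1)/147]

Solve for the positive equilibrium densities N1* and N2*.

N1* ≈ 69.3, N2* ≈ 119

Setting both brackets to zero gives the nullclines N1 + 0.392N2 = 116 and 0.403N1 + N2 = 147.
Substituting N2 = 147 - 0.403N1 into the first: N1(1 - 0.392·0.403) = 116 - 0.392·147.
So N1* = 58.4/0.842 = 69.3, and then N2* = 147 - 0.403·69.3 = 119.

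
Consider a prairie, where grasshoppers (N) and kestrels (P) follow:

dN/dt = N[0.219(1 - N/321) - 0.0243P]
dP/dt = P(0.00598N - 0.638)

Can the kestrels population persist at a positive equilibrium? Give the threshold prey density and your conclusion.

Threshold N = 107; K > 107, so yes, the predator persists.

The predator equation gives dP/dt > 0 only when N > 0.638/0.00598 = 107.
Without the predator, N → K = 321. Since 321 > 107, the predator can invade and persist.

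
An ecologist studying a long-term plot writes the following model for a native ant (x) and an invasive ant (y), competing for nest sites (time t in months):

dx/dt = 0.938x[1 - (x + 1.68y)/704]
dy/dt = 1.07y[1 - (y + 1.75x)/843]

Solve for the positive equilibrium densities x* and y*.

Setting both brackets to zero gives the nullclines x + 1.68y = 704 and 1.75x + y = 843.
Substituting y = 843 - 1.75x into the first: x(1 - 1.68·1.75) = 704 - 1.68·843.
So x* = -712/-1.94 = 367, and then y* = 843 - 1.75·367 = 201.

x* ≈ 367, y* ≈ 201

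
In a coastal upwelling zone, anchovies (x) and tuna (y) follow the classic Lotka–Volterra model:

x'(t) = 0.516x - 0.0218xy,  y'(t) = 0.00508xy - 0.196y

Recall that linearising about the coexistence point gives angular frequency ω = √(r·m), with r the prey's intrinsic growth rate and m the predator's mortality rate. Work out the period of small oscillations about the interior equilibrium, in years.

T ≈ 19.8 years

Here r = 0.516 and m = 0.196, so r·m = 0.101.
ω = √0.101 = 0.318 per year, hence T = 2π/ω ≈ 19.8 years.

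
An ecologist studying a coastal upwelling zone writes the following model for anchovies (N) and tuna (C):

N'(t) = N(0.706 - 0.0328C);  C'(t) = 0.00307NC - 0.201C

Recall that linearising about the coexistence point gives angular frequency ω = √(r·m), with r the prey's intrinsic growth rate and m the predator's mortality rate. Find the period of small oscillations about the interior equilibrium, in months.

T ≈ 16.7 months

Here r = 0.706 and m = 0.201, so r·m = 0.142.
ω = √0.142 = 0.377 per month, hence T = 2π/ω ≈ 16.7 months.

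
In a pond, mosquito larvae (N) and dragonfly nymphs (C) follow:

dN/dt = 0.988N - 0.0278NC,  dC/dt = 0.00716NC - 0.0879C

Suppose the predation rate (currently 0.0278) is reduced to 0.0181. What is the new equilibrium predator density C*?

At the interior fixed point, setting dN/dt = 0 with N > 0 fixes C* = (prey growth rate)/(NC coefficient) — independent of the other coefficients.
With the change, C* = 0.988/0.0181 = 54.6; it rises from 35.5.

C* ≈ 54.6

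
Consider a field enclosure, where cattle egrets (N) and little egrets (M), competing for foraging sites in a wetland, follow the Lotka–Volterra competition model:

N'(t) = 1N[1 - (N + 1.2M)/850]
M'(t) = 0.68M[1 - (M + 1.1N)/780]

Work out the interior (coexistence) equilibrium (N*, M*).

Setting both brackets to zero gives the nullclines N + 1.2M = 850 and 1.1N + M = 780.
Substituting M = 780 - 1.1N into the first: N(1 - 1.2·1.1) = 850 - 1.2·780.
So N* = -86/-0.32 = 269, and then M* = 780 - 1.1·269 = 484.

N* ≈ 269, M* ≈ 484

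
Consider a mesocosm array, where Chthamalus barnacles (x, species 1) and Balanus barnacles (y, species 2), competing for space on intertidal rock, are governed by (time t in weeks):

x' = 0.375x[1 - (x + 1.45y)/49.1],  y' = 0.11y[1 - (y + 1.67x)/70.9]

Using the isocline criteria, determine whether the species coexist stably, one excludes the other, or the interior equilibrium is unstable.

unstable coexistence (outcome depends on initial conditions)

Compare the nullcline intercepts: K1/α12 = 49.1/1.45 = 33.9 < K2 = 70.9; K2/α21 = 70.9/1.67 = 42.5 < K1 = 49.1.
Since both are reversed, neither can invade when rare; the interior point is a saddle.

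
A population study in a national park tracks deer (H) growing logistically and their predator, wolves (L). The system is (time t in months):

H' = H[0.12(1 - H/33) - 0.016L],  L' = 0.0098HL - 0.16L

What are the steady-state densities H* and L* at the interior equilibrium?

From dL/dt = 0 with L > 0: 0.0098H* = 0.16, so H* = 16.3.
Substitute into dH/dt = 0: 0.12(1 - 16.3/33) = 0.016L*.
The bracket is 0.505, giving L* = 0.0606/0.016 = 3.79.

H* ≈ 16.3, L* ≈ 3.79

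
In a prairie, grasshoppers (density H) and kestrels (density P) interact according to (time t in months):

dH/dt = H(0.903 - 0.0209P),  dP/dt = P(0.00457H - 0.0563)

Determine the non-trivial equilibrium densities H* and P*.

Set dP/dt = 0 with P > 0: 0.00457H - 0.0563 = 0, so H* = 0.0563/0.00457 = 12.3.
Set dH/dt = 0 with H > 0: 0.903 - 0.0209P = 0, so P* = 0.903/0.0209 = 43.2.

H* ≈ 12.3, P* ≈ 43.2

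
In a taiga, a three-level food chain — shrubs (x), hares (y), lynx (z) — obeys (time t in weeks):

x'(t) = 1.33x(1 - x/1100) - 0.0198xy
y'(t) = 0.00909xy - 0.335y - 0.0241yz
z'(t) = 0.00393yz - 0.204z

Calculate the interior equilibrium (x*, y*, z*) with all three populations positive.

x* ≈ 250, y* ≈ 51.9, z* ≈ 80.4

From dz/dt = 0: 0.00393y* = 0.204, so y* = 51.9.
From dx/dt = 0: 1.33(1 - x*/1100) = 0.0198·51.9, giving x* = 1100·(1 - 0.773) = 250.
From dy/dt = 0: 0.00909·250 - 0.335 = 0.0241z*, so z* = 1.94/0.0241 = 80.4.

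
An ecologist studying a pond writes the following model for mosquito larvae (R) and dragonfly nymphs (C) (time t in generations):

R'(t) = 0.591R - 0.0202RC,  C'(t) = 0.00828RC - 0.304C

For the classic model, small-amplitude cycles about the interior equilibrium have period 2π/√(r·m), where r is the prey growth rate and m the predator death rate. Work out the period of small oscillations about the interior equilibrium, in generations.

T ≈ 14.8 generations

Here r = 0.591 and m = 0.304, so r·m = 0.18.
ω = √0.18 = 0.424 per generation, hence T = 2π/ω ≈ 14.8 generations.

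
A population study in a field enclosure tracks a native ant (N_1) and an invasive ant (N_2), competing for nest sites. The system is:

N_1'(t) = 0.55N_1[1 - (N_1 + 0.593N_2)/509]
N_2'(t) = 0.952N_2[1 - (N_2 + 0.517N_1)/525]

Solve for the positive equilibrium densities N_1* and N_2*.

N_1* ≈ 285, N_2* ≈ 378

Setting both brackets to zero gives the nullclines N_1 + 0.593N_2 = 509 and 0.517N_1 + N_2 = 525.
Substituting N_2 = 525 - 0.517N_1 into the first: N_1(1 - 0.593·0.517) = 509 - 0.593·525.
So N_1* = 198/0.693 = 285, and then N_2* = 525 - 0.517·285 = 378.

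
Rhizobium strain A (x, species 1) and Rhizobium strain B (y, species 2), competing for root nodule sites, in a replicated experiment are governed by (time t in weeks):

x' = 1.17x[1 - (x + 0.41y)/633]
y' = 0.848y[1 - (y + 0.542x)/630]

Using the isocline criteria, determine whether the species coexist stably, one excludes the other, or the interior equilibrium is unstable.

Compare the nullcline intercepts: K1/α12 = 633/0.41 = 1540 > K2 = 630; K2/α21 = 630/0.542 = 1160 > K1 = 633.
Since both inequalities hold, each species can invade when rare, so the interior equilibrium is stable.

stable coexistence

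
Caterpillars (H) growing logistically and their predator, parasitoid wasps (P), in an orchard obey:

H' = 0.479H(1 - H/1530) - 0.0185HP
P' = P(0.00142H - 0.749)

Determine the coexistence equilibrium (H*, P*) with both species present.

H* ≈ 527, P* ≈ 17

From dP/dt = 0 with P > 0: 0.00142H* = 0.749, so H* = 527.
Substitute into dH/dt = 0: 0.479(1 - 527/1530) = 0.0185P*.
The bracket is 0.655, giving P* = 0.314/0.0185 = 17.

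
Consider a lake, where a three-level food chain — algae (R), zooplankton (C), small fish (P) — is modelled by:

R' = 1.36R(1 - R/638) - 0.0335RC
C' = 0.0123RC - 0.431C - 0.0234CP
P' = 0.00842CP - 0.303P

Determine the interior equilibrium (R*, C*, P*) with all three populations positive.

From dP/dt = 0: 0.00842C* = 0.303, so C* = 36.
From dR/dt = 0: 1.36(1 - R*/638) = 0.0335·36, giving R* = 638·(1 - 0.886) = 72.5.
From dC/dt = 0: 0.0123·72.5 - 0.431 = 0.0234P*, so P* = 0.46/0.0234 = 19.7.

R* ≈ 72.5, C* ≈ 36, P* ≈ 19.7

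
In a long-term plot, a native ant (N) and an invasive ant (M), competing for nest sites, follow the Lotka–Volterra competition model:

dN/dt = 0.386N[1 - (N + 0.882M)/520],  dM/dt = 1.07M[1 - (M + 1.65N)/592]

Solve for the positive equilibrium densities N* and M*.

Setting both brackets to zero gives the nullclines N + 0.882M = 520 and 1.65N + M = 592.
Substituting M = 592 - 1.65N into the first: N(1 - 0.882·1.65) = 520 - 0.882·592.
So N* = -2.14/-0.455 = 4.71, and then M* = 592 - 1.65·4.71 = 584.

N* ≈ 4.71, M* ≈ 584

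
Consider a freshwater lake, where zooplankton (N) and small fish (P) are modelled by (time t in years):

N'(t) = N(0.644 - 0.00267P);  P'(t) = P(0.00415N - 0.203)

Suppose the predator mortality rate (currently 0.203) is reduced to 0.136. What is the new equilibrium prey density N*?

At the interior fixed point, setting dP/dt = 0 with P > 0 fixes N* = (predator death rate)/(NP coefficient) — independent of the other coefficients.
With the change, N* = 0.136/0.00415 = 32.8; it falls from 48.9.

N* ≈ 32.8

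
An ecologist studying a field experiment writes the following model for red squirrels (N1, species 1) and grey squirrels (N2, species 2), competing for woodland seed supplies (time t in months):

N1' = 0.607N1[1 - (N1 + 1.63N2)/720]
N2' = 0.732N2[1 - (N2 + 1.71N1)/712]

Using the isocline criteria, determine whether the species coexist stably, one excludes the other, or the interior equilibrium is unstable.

Compare the nullcline intercepts: K1/α12 = 720/1.63 = 442 < K2 = 712; K2/α21 = 712/1.71 = 416 < K1 = 720.
Since both are reversed, neither can invade when rare; the interior point is a saddle.

unstable coexistence (outcome depends on initial conditions)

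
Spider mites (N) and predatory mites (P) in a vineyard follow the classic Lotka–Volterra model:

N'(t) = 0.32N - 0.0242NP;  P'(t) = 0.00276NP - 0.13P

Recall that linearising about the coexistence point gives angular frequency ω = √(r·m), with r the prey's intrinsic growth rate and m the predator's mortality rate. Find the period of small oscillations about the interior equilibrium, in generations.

T ≈ 30.8 generations

Here r = 0.32 and m = 0.13, so r·m = 0.0416.
ω = √0.0416 = 0.204 per generation, hence T = 2π/ω ≈ 30.8 generations.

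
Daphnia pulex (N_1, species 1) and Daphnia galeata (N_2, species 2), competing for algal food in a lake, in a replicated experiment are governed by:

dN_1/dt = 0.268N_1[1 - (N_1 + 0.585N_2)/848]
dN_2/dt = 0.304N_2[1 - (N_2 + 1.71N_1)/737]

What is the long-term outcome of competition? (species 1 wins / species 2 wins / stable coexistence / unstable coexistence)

species 1 excludes species 2

Compare the nullcline intercepts: K1/α12 = 848/0.585 = 1450 > K2 = 737; K2/α21 = 737/1.71 = 431 < K1 = 848.
Since the inequalities point opposite ways, species 1 can invade but species 2 cannot.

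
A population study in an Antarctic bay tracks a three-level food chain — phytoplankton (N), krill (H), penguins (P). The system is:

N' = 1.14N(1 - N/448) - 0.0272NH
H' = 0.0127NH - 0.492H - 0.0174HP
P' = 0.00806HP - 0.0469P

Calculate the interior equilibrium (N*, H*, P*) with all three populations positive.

From dP/dt = 0: 0.00806H* = 0.0469, so H* = 5.82.
From dN/dt = 0: 1.14(1 - N*/448) = 0.0272·5.82, giving N* = 448·(1 - 0.139) = 386.
From dH/dt = 0: 0.0127·386 - 0.492 = 0.0174P*, so P* = 4.41/0.0174 = 253.

N* ≈ 386, H* ≈ 5.82, P* ≈ 253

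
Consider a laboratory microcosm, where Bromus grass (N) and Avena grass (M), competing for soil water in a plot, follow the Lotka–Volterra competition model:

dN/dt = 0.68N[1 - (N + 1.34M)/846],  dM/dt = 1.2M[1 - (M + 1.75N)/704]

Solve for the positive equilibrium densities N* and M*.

N* ≈ 72.4, M* ≈ 577

Setting both brackets to zero gives the nullclines N + 1.34M = 846 and 1.75N + M = 704.
Substituting M = 704 - 1.75N into the first: N(1 - 1.34·1.75) = 846 - 1.34·704.
So N* = -97.4/-1.35 = 72.4, and then M* = 704 - 1.75·72.4 = 577.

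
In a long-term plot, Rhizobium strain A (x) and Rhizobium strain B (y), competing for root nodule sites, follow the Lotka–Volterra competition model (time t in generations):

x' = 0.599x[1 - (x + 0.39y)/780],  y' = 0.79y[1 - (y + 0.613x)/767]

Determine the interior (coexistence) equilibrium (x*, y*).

Setting both brackets to zero gives the nullclines x + 0.39y = 780 and 0.613x + y = 767.
Substituting y = 767 - 0.613x into the first: x(1 - 0.39·0.613) = 780 - 0.39·767.
So x* = 481/0.761 = 632, and then y* = 767 - 0.613·632 = 380.

x* ≈ 632, y* ≈ 380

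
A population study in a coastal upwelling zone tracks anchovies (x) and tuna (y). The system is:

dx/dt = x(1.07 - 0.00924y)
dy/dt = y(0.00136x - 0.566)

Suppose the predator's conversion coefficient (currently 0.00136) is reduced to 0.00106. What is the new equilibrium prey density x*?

At the interior fixed point, setting dy/dt = 0 with y > 0 fixes x* = (predator death rate)/(xy coefficient) — independent of the other coefficients.
With the change, x* = 0.566/0.00106 = 534; it rises from 416.

x* ≈ 534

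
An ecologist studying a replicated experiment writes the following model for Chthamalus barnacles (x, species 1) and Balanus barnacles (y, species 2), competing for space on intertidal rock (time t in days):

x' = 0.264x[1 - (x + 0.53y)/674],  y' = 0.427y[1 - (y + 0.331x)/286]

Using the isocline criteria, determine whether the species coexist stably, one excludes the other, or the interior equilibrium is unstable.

stable coexistence

Compare the nullcline intercepts: K1/α12 = 674/0.53 = 1270 > K2 = 286; K2/α21 = 286/0.331 = 864 > K1 = 674.
Since both inequalities hold, each species can invade when rare, so the interior equilibrium is stable.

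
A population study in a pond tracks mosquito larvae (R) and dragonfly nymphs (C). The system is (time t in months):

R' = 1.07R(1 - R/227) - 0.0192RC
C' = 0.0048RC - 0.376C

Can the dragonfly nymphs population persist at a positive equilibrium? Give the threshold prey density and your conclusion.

The predator equation gives dC/dt > 0 only when R > 0.376/0.0048 = 78.3.
Without the predator, R → K = 227. Since 227 > 78.3, the predator can invade and persist.

Threshold R = 78.3; K > 78.3, so yes, the predator persists.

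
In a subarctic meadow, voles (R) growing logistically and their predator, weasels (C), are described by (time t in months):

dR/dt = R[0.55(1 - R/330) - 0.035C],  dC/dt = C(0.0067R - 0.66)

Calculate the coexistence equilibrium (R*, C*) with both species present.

From dC/dt = 0 with C > 0: 0.0067R* = 0.66, so R* = 98.5.
Substitute into dR/dt = 0: 0.55(1 - 98.5/330) = 0.035C*.
The bracket is 0.701, giving C* = 0.386/0.035 = 11.

R* ≈ 98.5, C* ≈ 11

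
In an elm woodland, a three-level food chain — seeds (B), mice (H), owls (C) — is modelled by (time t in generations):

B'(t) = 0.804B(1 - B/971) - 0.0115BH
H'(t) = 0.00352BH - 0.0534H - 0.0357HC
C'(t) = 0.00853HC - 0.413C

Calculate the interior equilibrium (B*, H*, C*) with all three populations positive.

B* ≈ 299, H* ≈ 48.4, C* ≈ 27.9

From dC/dt = 0: 0.00853H* = 0.413, so H* = 48.4.
From dB/dt = 0: 0.804(1 - B*/971) = 0.0115·48.4, giving B* = 971·(1 - 0.693) = 299.
From dH/dt = 0: 0.00352·299 - 0.0534 = 0.0357C*, so C* = 0.997/0.0357 = 27.9.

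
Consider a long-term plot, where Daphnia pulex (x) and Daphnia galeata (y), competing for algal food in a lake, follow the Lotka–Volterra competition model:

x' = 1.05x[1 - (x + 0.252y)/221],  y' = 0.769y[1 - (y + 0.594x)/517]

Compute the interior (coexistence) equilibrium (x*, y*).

x* ≈ 107, y* ≈ 454

Setting both brackets to zero gives the nullclines x + 0.252y = 221 and 0.594x + y = 517.
Substituting y = 517 - 0.594x into the first: x(1 - 0.252·0.594) = 221 - 0.252·517.
So x* = 90.7/0.85 = 107, and then y* = 517 - 0.594·107 = 454.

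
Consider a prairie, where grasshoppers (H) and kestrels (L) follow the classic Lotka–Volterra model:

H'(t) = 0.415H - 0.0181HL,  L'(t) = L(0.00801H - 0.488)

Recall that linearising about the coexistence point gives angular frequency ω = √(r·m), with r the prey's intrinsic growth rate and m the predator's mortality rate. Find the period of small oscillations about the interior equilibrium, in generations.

T ≈ 14 generations

Here r = 0.415 and m = 0.488, so r·m = 0.203.
ω = √0.203 = 0.45 per generation, hence T = 2π/ω ≈ 14 generations.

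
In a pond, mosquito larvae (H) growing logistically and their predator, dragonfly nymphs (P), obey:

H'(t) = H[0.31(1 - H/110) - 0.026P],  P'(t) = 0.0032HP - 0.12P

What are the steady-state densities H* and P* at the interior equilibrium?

H* ≈ 37.5, P* ≈ 7.86

From dP/dt = 0 with P > 0: 0.0032H* = 0.12, so H* = 37.5.
Substitute into dH/dt = 0: 0.31(1 - 37.5/110) = 0.026P*.
The bracket is 0.659, giving P* = 0.204/0.026 = 7.86.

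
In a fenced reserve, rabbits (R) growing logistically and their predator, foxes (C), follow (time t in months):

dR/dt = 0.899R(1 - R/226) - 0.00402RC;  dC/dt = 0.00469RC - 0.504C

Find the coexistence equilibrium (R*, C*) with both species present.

R* ≈ 107, C* ≈ 117

From dC/dt = 0 with C > 0: 0.00469R* = 0.504, so R* = 107.
Substitute into dR/dt = 0: 0.899(1 - 107/226) = 0.00402C*.
The bracket is 0.525, giving C* = 0.472/0.00402 = 117.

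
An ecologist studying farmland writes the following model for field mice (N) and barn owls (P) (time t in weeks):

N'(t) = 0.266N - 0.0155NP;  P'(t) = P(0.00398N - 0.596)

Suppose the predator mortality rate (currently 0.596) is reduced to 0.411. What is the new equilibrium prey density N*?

N* ≈ 103

At the interior fixed point, setting dP/dt = 0 with P > 0 fixes N* = (predator death rate)/(NP coefficient) — independent of the other coefficients.
With the change, N* = 0.411/0.00398 = 103; it falls from 150.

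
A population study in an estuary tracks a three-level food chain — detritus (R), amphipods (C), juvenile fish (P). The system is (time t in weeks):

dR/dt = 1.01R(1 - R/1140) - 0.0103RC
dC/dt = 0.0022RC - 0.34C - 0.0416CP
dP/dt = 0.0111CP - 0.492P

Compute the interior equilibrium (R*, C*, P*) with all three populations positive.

R* ≈ 625, C* ≈ 44.3, P* ≈ 24.9

From dP/dt = 0: 0.0111C* = 0.492, so C* = 44.3.
From dR/dt = 0: 1.01(1 - R*/1140) = 0.0103·44.3, giving R* = 1140·(1 - 0.452) = 625.
From dC/dt = 0: 0.0022·625 - 0.34 = 0.0416P*, so P* = 1.03/0.0416 = 24.9.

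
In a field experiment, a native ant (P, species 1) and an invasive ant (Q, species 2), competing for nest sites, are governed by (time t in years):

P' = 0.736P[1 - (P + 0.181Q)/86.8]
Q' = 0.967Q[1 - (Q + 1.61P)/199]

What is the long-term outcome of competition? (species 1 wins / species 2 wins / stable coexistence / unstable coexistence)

stable coexistence

Compare the nullcline intercepts: K1/α12 = 86.8/0.181 = 480 > K2 = 199; K2/α21 = 199/1.61 = 124 > K1 = 86.8.
Since both inequalities hold, each species can invade when rare, so the interior equilibrium is stable.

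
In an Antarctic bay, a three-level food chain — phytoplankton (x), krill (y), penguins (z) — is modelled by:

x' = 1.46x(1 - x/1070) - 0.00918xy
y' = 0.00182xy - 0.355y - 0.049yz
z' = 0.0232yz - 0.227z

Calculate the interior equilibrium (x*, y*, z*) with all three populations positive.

x* ≈ 1000, y* ≈ 9.78, z* ≈ 30.1

From dz/dt = 0: 0.0232y* = 0.227, so y* = 9.78.
From dx/dt = 0: 1.46(1 - x*/1070) = 0.00918·9.78, giving x* = 1070·(1 - 0.0615) = 1000.
From dy/dt = 0: 0.00182·1000 - 0.355 = 0.049z*, so z* = 1.47/0.049 = 30.1.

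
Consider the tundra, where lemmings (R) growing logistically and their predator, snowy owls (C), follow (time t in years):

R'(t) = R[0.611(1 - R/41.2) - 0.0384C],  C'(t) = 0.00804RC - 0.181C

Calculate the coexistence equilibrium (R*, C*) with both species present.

From dC/dt = 0 with C > 0: 0.00804R* = 0.181, so R* = 22.5.
Substitute into dR/dt = 0: 0.611(1 - 22.5/41.2) = 0.0384C*.
The bracket is 0.454, giving C* = 0.277/0.0384 = 7.22.

R* ≈ 22.5, C* ≈ 7.22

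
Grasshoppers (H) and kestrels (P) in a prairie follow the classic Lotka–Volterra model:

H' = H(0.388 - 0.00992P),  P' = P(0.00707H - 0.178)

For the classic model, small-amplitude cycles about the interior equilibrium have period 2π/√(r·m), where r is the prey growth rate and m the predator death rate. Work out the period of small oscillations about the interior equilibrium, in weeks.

T ≈ 23.9 weeks

Here r = 0.388 and m = 0.178, so r·m = 0.0691.
ω = √0.0691 = 0.263 per week, hence T = 2π/ω ≈ 23.9 weeks.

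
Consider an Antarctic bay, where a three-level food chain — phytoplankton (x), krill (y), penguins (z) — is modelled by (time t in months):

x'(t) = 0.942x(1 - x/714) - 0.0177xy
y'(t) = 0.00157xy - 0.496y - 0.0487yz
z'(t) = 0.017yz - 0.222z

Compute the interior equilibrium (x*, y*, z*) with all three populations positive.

From dz/dt = 0: 0.017y* = 0.222, so y* = 13.1.
From dx/dt = 0: 0.942(1 - x*/714) = 0.0177·13.1, giving x* = 714·(1 - 0.245) = 539.
From dy/dt = 0: 0.00157·539 - 0.496 = 0.0487z*, so z* = 0.35/0.0487 = 7.19.

x* ≈ 539, y* ≈ 13.1, z* ≈ 7.19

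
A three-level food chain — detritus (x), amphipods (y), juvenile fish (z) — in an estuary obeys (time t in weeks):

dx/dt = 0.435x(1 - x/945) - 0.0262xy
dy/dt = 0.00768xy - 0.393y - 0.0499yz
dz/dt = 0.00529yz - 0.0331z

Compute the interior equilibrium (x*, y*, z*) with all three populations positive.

From dz/dt = 0: 0.00529y* = 0.0331, so y* = 6.26.
From dx/dt = 0: 0.435(1 - x*/945) = 0.0262·6.26, giving x* = 945·(1 - 0.377) = 589.
From dy/dt = 0: 0.00768·589 - 0.393 = 0.0499z*, so z* = 4.13/0.0499 = 82.8.

x* ≈ 589, y* ≈ 6.26, z* ≈ 82.8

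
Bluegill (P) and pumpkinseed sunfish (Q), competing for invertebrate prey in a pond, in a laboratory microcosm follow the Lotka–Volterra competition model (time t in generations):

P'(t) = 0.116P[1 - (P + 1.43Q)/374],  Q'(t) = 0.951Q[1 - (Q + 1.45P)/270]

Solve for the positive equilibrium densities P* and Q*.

Setting both brackets to zero gives the nullclines P + 1.43Q = 374 and 1.45P + Q = 270.
Substituting Q = 270 - 1.45P into the first: P(1 - 1.43·1.45) = 374 - 1.43·270.
So P* = -12.1/-1.07 = 11.3, and then Q* = 270 - 1.45·11.3 = 254.

P* ≈ 11.3, Q* ≈ 254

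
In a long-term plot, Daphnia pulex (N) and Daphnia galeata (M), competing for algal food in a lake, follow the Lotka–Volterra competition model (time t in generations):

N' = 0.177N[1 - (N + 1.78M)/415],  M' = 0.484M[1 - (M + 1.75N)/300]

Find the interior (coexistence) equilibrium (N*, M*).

N* ≈ 56.3, M* ≈ 202

Setting both brackets to zero gives the nullclines N + 1.78M = 415 and 1.75N + M = 300.
Substituting M = 300 - 1.75N into the first: N(1 - 1.78·1.75) = 415 - 1.78·300.
So N* = -119/-2.12 = 56.3, and then M* = 300 - 1.75·56.3 = 202.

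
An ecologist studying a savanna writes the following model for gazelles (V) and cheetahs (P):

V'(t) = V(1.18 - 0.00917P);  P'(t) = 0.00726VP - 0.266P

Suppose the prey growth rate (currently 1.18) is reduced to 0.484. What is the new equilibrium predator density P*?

At the interior fixed point, setting dV/dt = 0 with V > 0 fixes P* = (prey growth rate)/(VP coefficient) — independent of the other coefficients.
With the change, P* = 0.484/0.00917 = 52.8; it falls from 129.

P* ≈ 52.8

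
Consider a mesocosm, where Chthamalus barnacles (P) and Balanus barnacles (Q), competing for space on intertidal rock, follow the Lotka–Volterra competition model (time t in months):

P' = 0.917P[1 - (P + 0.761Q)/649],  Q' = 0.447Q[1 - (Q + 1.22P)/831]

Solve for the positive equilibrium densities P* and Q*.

Setting both brackets to zero gives the nullclines P + 0.761Q = 649 and 1.22P + Q = 831.
Substituting Q = 831 - 1.22P into the first: P(1 - 0.761·1.22) = 649 - 0.761·831.
So P* = 16.6/0.0716 = 232, and then Q* = 831 - 1.22·232 = 548.

P* ≈ 232, Q* ≈ 548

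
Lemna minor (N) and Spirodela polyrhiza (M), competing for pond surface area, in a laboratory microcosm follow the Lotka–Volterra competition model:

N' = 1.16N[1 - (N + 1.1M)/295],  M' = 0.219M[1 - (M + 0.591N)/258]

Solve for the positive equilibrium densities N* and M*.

N* ≈ 32, M* ≈ 239

Setting both brackets to zero gives the nullclines N + 1.1M = 295 and 0.591N + M = 258.
Substituting M = 258 - 0.591N into the first: N(1 - 1.1·0.591) = 295 - 1.1·258.
So N* = 11.2/0.35 = 32, and then M* = 258 - 0.591·32 = 239.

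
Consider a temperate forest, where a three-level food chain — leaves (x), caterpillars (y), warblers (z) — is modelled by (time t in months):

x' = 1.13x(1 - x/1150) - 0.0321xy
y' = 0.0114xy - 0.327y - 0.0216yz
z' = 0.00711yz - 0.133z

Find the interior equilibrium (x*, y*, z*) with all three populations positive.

x* ≈ 539, y* ≈ 18.7, z* ≈ 269

From dz/dt = 0: 0.00711y* = 0.133, so y* = 18.7.
From dx/dt = 0: 1.13(1 - x*/1150) = 0.0321·18.7, giving x* = 1150·(1 - 0.531) = 539.
From dy/dt = 0: 0.0114·539 - 0.327 = 0.0216z*, so z* = 5.82/0.0216 = 269.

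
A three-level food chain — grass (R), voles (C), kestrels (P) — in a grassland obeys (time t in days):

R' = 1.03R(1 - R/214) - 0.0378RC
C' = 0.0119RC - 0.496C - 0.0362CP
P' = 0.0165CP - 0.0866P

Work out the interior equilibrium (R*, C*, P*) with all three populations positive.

R* ≈ 173, C* ≈ 5.25, P* ≈ 43.1

From dP/dt = 0: 0.0165C* = 0.0866, so C* = 5.25.
From dR/dt = 0: 1.03(1 - R*/214) = 0.0378·5.25, giving R* = 214·(1 - 0.193) = 173.
From dC/dt = 0: 0.0119·173 - 0.496 = 0.0362P*, so P* = 1.56/0.0362 = 43.1.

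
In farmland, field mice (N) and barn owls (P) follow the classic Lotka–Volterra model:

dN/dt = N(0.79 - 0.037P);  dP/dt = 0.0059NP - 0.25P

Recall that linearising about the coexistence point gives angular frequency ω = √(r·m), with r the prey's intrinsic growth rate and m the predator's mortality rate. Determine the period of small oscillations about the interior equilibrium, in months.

Here r = 0.79 and m = 0.25, so r·m = 0.198.
ω = √0.198 = 0.444 per month, hence T = 2π/ω ≈ 14.1 months.

T ≈ 14.1 months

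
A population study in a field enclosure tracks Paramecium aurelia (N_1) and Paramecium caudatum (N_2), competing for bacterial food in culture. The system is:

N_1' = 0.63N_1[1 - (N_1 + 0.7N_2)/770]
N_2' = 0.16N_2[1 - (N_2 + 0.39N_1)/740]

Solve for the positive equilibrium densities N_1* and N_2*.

Setting both brackets to zero gives the nullclines N_1 + 0.7N_2 = 770 and 0.39N_1 + N_2 = 740.
Substituting N_2 = 740 - 0.39N_1 into the first: N_1(1 - 0.7·0.39) = 770 - 0.7·740.
So N_1* = 252/0.727 = 347, and then N_2* = 740 - 0.39·347 = 605.

N_1* ≈ 347, N_2* ≈ 605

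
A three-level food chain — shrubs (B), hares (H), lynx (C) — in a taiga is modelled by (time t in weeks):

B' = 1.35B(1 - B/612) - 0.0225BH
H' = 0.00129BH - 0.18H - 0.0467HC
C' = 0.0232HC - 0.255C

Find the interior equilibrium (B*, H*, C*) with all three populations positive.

B* ≈ 500, H* ≈ 11, C* ≈ 9.95

From dC/dt = 0: 0.0232H* = 0.255, so H* = 11.
From dB/dt = 0: 1.35(1 - B*/612) = 0.0225·11, giving B* = 612·(1 - 0.183) = 500.
From dH/dt = 0: 0.00129·500 - 0.18 = 0.0467C*, so C* = 0.465/0.0467 = 9.95.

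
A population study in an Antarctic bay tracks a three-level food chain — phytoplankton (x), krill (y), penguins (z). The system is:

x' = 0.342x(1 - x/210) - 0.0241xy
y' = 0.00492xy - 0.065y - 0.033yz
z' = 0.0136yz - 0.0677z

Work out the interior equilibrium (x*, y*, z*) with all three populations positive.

From dz/dt = 0: 0.0136y* = 0.0677, so y* = 4.98.
From dx/dt = 0: 0.342(1 - x*/210) = 0.0241·4.98, giving x* = 210·(1 - 0.351) = 136.
From dy/dt = 0: 0.00492·136 - 0.065 = 0.033z*, so z* = 0.606/0.033 = 18.4.

x* ≈ 136, y* ≈ 4.98, z* ≈ 18.4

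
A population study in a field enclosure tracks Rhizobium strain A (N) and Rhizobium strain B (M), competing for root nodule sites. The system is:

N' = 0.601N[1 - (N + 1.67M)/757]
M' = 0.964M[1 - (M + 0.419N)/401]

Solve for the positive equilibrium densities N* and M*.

Setting both brackets to zero gives the nullclines N + 1.67M = 757 and 0.419N + M = 401.
Substituting M = 401 - 0.419N into the first: N(1 - 1.67·0.419) = 757 - 1.67·401.
So N* = 87.3/0.3 = 291, and then M* = 401 - 0.419·291 = 279.

N* ≈ 291, M* ≈ 279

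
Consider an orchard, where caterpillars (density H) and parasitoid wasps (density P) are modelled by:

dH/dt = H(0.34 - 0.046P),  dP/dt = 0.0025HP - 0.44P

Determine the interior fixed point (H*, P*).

H* ≈ 176, P* ≈ 7.39

Set dP/dt = 0 with P > 0: 0.0025H - 0.44 = 0, so H* = 0.44/0.0025 = 176.
Set dH/dt = 0 with H > 0: 0.34 - 0.046P = 0, so P* = 0.34/0.046 = 7.39.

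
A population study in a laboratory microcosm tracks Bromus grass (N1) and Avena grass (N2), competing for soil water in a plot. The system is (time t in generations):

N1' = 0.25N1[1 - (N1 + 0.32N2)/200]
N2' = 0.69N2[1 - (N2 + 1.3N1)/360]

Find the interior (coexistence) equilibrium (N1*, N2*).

Setting both brackets to zero gives the nullclines N1 + 0.32N2 = 200 and 1.3N1 + N2 = 360.
Substituting N2 = 360 - 1.3N1 into the first: N1(1 - 0.32·1.3) = 200 - 0.32·360.
So N1* = 84.8/0.584 = 145, and then N2* = 360 - 1.3·145 = 171.

N1* ≈ 145, N2* ≈ 171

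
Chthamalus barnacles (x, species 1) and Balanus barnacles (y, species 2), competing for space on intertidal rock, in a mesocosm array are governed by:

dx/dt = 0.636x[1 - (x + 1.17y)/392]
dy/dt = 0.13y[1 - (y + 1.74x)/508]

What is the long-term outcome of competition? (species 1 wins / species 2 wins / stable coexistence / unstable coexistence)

unstable coexistence (outcome depends on initial conditions)

Compare the nullcline intercepts: K1/α12 = 392/1.17 = 335 < K2 = 508; K2/α21 = 508/1.74 = 292 < K1 = 392.
Since both are reversed, neither can invade when rare; the interior point is a saddle.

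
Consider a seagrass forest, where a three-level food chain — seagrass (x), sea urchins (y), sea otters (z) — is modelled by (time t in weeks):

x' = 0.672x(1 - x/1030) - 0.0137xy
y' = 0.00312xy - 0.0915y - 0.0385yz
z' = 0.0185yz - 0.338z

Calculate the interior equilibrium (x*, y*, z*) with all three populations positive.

x* ≈ 646, y* ≈ 18.3, z* ≈ 50

From dz/dt = 0: 0.0185y* = 0.338, so y* = 18.3.
From dx/dt = 0: 0.672(1 - x*/1030) = 0.0137·18.3, giving x* = 1030·(1 - 0.372) = 646.
From dy/dt = 0: 0.00312·646 - 0.0915 = 0.0385z*, so z* = 1.93/0.0385 = 50.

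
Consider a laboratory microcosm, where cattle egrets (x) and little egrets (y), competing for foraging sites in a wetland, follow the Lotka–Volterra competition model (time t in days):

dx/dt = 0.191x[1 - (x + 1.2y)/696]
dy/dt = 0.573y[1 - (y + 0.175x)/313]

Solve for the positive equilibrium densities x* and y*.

Setting both brackets to zero gives the nullclines x + 1.2y = 696 and 0.175x + y = 313.
Substituting y = 313 - 0.175x into the first: x(1 - 1.2·0.175) = 696 - 1.2·313.
So x* = 320/0.79 = 406, and then y* = 313 - 0.175·406 = 242.

x* ≈ 406, y* ≈ 242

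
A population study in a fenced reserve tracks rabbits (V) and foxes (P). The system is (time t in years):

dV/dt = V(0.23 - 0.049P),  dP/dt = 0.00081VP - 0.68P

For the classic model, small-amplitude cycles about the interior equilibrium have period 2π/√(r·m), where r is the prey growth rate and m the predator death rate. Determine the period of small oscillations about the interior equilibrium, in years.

Here r = 0.23 and m = 0.68, so r·m = 0.156.
ω = √0.156 = 0.395 per year, hence T = 2π/ω ≈ 15.9 years.

T ≈ 15.9 years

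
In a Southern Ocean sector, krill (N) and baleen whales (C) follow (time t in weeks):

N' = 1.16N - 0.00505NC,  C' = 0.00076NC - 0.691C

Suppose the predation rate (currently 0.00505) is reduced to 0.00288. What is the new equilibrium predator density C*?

C* ≈ 403

At the interior fixed point, setting dN/dt = 0 with N > 0 fixes C* = (prey growth rate)/(NC coefficient) — independent of the other coefficients.
With the change, C* = 1.16/0.00288 = 403; it rises from 230.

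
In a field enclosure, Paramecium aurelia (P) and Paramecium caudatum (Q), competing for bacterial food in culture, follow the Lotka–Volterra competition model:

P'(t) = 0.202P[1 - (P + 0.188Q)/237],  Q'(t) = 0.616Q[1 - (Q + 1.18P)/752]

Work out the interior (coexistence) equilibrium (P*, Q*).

P* ≈ 123, Q* ≈ 607

Setting both brackets to zero gives the nullclines P + 0.188Q = 237 and 1.18P + Q = 752.
Substituting Q = 752 - 1.18P into the first: P(1 - 0.188·1.18) = 237 - 0.188·752.
So P* = 95.6/0.778 = 123, and then Q* = 752 - 1.18·123 = 607.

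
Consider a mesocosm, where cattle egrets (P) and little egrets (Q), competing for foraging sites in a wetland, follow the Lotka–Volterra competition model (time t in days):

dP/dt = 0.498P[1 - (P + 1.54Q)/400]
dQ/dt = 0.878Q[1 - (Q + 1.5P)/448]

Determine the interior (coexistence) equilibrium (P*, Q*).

P* ≈ 221, Q* ≈ 116

Setting both brackets to zero gives the nullclines P + 1.54Q = 400 and 1.5P + Q = 448.
Substituting Q = 448 - 1.5P into the first: P(1 - 1.54·1.5) = 400 - 1.54·448.
So P* = -290/-1.31 = 221, and then Q* = 448 - 1.5·221 = 116.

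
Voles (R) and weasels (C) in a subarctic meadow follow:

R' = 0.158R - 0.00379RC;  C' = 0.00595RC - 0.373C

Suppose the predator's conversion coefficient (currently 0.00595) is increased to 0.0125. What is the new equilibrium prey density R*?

At the interior fixed point, setting dC/dt = 0 with C > 0 fixes R* = (predator death rate)/(RC coefficient) — independent of the other coefficients.
With the change, R* = 0.373/0.0125 = 29.8; it falls from 62.7.

R* ≈ 29.8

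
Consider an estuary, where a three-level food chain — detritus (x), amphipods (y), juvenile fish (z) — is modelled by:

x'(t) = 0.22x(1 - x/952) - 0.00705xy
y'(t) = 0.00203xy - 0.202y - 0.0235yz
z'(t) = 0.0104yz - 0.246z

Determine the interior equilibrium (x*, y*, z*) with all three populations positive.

From dz/dt = 0: 0.0104y* = 0.246, so y* = 23.7.
From dx/dt = 0: 0.22(1 - x*/952) = 0.00705·23.7, giving x* = 952·(1 - 0.758) = 230.
From dy/dt = 0: 0.00203·230 - 0.202 = 0.0235z*, so z* = 0.266/0.0235 = 11.3.

x* ≈ 230, y* ≈ 23.7, z* ≈ 11.3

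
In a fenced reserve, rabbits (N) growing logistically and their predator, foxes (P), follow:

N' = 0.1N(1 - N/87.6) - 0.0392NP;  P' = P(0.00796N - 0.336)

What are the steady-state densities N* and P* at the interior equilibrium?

From dP/dt = 0 with P > 0: 0.00796N* = 0.336, so N* = 42.2.
Substitute into dN/dt = 0: 0.1(1 - 42.2/87.6) = 0.0392P*.
The bracket is 0.518, giving P* = 0.0518/0.0392 = 1.32.

N* ≈ 42.2, P* ≈ 1.32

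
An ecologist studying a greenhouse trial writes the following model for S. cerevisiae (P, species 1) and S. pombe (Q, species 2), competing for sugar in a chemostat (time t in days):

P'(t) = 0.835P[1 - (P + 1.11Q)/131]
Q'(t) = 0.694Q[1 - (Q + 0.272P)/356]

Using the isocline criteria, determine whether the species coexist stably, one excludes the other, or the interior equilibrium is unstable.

Compare the nullcline intercepts: K1/α12 = 131/1.11 = 118 < K2 = 356; K2/α21 = 356/0.272 = 1310 > K1 = 131.
Since the inequalities point opposite ways, species 2 can invade but species 1 cannot.

species 2 excludes species 1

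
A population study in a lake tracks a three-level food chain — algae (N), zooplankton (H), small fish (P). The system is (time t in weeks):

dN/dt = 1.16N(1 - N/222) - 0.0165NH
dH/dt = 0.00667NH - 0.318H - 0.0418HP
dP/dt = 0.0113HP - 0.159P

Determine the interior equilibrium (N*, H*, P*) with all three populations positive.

From dP/dt = 0: 0.0113H* = 0.159, so H* = 14.1.
From dN/dt = 0: 1.16(1 - N*/222) = 0.0165·14.1, giving N* = 222·(1 - 0.2) = 178.
From dH/dt = 0: 0.00667·178 - 0.318 = 0.0418P*, so P* = 0.866/0.0418 = 20.7.

N* ≈ 178, H* ≈ 14.1, P* ≈ 20.7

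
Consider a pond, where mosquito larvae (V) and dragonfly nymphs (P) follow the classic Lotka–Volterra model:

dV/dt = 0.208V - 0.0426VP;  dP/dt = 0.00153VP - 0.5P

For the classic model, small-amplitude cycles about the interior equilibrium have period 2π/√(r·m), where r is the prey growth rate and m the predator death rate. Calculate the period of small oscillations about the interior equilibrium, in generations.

T ≈ 19.5 generations

Here r = 0.208 and m = 0.5, so r·m = 0.104.
ω = √0.104 = 0.322 per generation, hence T = 2π/ω ≈ 19.5 generations.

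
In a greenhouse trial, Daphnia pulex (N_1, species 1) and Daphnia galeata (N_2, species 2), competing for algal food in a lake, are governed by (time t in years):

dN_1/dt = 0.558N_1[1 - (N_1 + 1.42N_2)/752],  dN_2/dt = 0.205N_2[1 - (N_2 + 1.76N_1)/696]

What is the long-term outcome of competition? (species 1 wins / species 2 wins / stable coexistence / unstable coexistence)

Compare the nullcline intercepts: K1/α12 = 752/1.42 = 530 < K2 = 696; K2/α21 = 696/1.76 = 395 < K1 = 752.
Since both are reversed, neither can invade when rare; the interior point is a saddle.

unstable coexistence (outcome depends on initial conditions)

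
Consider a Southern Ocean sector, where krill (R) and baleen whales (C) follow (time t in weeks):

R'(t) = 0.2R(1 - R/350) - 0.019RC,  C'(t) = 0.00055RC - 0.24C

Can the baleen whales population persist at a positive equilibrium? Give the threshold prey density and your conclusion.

Threshold R = 436; K < 436, so no, the predator goes extinct.

The predator equation gives dC/dt > 0 only when R > 0.24/0.00055 = 436.
Without the predator, R → K = 350. Since 350 < 436, the predator cannot invade.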